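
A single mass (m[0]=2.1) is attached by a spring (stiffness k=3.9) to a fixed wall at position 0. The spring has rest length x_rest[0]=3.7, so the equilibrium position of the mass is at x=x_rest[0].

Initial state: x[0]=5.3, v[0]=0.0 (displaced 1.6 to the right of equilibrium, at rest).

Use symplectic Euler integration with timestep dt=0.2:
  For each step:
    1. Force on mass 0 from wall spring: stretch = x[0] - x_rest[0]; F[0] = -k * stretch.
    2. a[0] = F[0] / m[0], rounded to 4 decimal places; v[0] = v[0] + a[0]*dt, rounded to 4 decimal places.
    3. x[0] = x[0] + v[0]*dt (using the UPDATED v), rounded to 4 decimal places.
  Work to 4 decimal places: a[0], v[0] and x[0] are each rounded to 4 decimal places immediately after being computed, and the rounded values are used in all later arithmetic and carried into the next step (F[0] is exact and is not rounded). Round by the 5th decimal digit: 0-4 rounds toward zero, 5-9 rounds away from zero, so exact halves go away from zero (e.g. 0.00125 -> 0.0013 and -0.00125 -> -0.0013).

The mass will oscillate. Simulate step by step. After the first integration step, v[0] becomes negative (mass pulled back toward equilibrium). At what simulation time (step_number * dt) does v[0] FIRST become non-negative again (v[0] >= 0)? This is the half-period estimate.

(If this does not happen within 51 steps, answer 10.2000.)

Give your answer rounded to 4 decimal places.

Step 0: x=[5.3000] v=[0.0000]
Step 1: x=[5.1811] v=[-0.5943]
Step 2: x=[4.9522] v=[-1.1444]
Step 3: x=[4.6303] v=[-1.6095]
Step 4: x=[4.2393] v=[-1.9550]
Step 5: x=[3.8082] v=[-2.1553]
Step 6: x=[3.3691] v=[-2.1955]
Step 7: x=[2.9546] v=[-2.0726]
Step 8: x=[2.5955] v=[-1.7957]
Step 9: x=[2.3184] v=[-1.3855]
Step 10: x=[2.1439] v=[-0.8723]
Step 11: x=[2.0850] v=[-0.2943]
Step 12: x=[2.1461] v=[0.3056]
First v>=0 after going negative at step 12, time=2.4000

Answer: 2.4000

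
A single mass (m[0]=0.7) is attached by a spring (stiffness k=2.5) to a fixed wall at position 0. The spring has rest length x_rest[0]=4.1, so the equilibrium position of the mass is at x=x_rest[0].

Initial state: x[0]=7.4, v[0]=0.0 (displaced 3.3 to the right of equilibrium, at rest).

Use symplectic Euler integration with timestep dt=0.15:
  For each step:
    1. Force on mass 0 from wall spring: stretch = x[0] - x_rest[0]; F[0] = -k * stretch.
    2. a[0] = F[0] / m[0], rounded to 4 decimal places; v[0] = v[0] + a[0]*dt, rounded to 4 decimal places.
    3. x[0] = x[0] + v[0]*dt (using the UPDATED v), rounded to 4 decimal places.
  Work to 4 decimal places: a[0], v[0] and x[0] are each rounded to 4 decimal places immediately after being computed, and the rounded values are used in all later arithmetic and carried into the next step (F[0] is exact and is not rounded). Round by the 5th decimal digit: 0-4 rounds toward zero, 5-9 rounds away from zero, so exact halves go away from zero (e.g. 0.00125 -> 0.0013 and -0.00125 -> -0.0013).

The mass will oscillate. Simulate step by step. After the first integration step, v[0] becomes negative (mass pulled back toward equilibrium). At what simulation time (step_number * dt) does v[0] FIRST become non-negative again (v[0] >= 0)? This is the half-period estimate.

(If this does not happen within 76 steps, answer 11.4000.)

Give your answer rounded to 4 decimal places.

Answer: 1.8000

Derivation:
Step 0: x=[7.4000] v=[0.0000]
Step 1: x=[7.1348] v=[-1.7679]
Step 2: x=[6.6257] v=[-3.3937]
Step 3: x=[5.9137] v=[-4.7468]
Step 4: x=[5.0559] v=[-5.7184]
Step 5: x=[4.1213] v=[-6.2305]
Step 6: x=[3.1850] v=[-6.2419]
Step 7: x=[2.3222] v=[-5.7517]
Step 8: x=[1.6023] v=[-4.7993]
Step 9: x=[1.0831] v=[-3.4612]
Step 10: x=[0.8064] v=[-1.8450]
Step 11: x=[0.7943] v=[-0.0806]
Step 12: x=[1.0478] v=[1.6903]
First v>=0 after going negative at step 12, time=1.8000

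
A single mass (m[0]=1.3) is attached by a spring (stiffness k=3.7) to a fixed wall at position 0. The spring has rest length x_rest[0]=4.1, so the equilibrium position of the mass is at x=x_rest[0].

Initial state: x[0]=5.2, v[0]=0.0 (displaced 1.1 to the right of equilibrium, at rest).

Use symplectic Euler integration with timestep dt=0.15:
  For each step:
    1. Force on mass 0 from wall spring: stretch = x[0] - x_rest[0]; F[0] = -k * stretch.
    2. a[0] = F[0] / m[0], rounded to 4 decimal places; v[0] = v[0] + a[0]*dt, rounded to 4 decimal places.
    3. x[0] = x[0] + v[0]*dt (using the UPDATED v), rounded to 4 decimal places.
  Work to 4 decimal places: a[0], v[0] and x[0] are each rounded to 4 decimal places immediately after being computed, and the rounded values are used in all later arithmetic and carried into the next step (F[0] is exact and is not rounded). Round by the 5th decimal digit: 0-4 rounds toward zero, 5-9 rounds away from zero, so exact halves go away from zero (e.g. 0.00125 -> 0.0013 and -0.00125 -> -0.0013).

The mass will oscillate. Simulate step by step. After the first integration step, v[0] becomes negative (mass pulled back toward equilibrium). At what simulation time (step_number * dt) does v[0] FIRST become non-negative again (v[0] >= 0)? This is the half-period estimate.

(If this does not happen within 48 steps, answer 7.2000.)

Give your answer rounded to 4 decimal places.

Answer: 1.9500

Derivation:
Step 0: x=[5.2000] v=[0.0000]
Step 1: x=[5.1296] v=[-0.4696]
Step 2: x=[4.9932] v=[-0.9092]
Step 3: x=[4.7996] v=[-1.2905]
Step 4: x=[4.5612] v=[-1.5892]
Step 5: x=[4.2933] v=[-1.7861]
Step 6: x=[4.0130] v=[-1.8686]
Step 7: x=[3.7383] v=[-1.8315]
Step 8: x=[3.4867] v=[-1.6771]
Step 9: x=[3.2744] v=[-1.4153]
Step 10: x=[3.1150] v=[-1.0628]
Step 11: x=[3.0187] v=[-0.6423]
Step 12: x=[2.9916] v=[-0.1807]
Step 13: x=[3.0355] v=[0.2925]
First v>=0 after going negative at step 13, time=1.9500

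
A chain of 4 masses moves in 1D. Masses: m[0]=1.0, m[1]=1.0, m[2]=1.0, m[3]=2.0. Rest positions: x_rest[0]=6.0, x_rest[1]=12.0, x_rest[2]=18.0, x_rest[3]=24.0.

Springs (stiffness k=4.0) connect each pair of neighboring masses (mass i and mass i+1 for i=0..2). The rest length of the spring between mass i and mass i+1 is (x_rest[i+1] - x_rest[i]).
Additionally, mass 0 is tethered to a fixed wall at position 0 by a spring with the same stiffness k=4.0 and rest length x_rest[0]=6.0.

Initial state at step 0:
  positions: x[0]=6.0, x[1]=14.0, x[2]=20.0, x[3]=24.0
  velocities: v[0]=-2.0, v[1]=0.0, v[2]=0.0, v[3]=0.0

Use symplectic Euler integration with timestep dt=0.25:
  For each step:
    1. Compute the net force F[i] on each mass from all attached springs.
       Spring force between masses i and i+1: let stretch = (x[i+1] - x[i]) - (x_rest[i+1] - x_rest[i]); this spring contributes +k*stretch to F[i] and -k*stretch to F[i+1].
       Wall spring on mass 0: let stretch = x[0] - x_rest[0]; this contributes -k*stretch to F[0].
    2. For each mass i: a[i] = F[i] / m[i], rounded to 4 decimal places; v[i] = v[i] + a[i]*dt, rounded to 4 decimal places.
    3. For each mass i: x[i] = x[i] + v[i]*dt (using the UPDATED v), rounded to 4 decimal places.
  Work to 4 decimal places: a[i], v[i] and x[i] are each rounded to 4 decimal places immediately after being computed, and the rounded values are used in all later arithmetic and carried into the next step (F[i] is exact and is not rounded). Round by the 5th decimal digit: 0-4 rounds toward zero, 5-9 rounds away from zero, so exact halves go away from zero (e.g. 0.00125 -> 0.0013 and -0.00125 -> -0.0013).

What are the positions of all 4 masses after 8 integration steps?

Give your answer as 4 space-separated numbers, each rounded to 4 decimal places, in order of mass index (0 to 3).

Answer: 4.3368 11.5913 18.6756 24.0873

Derivation:
Step 0: x=[6.0000 14.0000 20.0000 24.0000] v=[-2.0000 0.0000 0.0000 0.0000]
Step 1: x=[6.0000 13.5000 19.5000 24.2500] v=[0.0000 -2.0000 -2.0000 1.0000]
Step 2: x=[6.3750 12.6250 18.6875 24.6563] v=[1.5000 -3.5000 -3.2500 1.6250]
Step 3: x=[6.7188 11.7031 17.8516 25.0665] v=[1.3750 -3.6875 -3.3437 1.6406]
Step 4: x=[6.6289 11.0723 17.2823 25.3248] v=[-0.3595 -2.5233 -2.2773 1.0332]
Step 5: x=[5.9927 10.8831 17.1711 25.3278] v=[-2.5450 -0.7567 -0.4448 0.0120]
Step 6: x=[5.0809 11.0433 17.5271 25.0612] v=[-3.6473 0.6409 1.4239 -1.0664]
Step 7: x=[4.3895 11.3339 18.1457 24.6028] v=[-2.7658 1.1623 2.4742 -1.8335]
Step 8: x=[4.3368 11.5913 18.6756 24.0873] v=[-0.2109 1.0297 2.1195 -2.0621]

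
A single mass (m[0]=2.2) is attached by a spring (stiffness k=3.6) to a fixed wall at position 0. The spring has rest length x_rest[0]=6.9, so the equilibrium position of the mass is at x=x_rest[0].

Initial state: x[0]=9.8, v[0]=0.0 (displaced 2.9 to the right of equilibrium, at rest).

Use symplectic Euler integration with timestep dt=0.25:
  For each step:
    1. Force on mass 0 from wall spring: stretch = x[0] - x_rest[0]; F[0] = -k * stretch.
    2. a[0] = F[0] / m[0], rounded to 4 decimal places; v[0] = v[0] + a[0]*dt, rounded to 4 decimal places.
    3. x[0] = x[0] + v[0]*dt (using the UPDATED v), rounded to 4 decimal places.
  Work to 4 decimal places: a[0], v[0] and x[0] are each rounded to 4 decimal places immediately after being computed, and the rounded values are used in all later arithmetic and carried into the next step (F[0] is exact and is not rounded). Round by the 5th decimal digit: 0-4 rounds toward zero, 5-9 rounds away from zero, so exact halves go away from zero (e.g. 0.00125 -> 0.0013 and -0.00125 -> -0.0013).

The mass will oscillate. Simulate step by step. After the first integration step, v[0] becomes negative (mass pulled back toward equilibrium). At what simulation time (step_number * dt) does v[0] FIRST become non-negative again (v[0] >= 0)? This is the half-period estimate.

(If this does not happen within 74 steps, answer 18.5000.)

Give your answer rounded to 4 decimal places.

Step 0: x=[9.8000] v=[0.0000]
Step 1: x=[9.5034] v=[-1.1864]
Step 2: x=[8.9406] v=[-2.2514]
Step 3: x=[8.1691] v=[-3.0862]
Step 4: x=[7.2678] v=[-3.6054]
Step 5: x=[6.3288] v=[-3.7559]
Step 6: x=[5.4483] v=[-3.5222]
Step 7: x=[4.7162] v=[-2.9283]
Step 8: x=[4.2075] v=[-2.0349]
Step 9: x=[3.9742] v=[-0.9334]
Step 10: x=[4.0401] v=[0.2635]
First v>=0 after going negative at step 10, time=2.5000

Answer: 2.5000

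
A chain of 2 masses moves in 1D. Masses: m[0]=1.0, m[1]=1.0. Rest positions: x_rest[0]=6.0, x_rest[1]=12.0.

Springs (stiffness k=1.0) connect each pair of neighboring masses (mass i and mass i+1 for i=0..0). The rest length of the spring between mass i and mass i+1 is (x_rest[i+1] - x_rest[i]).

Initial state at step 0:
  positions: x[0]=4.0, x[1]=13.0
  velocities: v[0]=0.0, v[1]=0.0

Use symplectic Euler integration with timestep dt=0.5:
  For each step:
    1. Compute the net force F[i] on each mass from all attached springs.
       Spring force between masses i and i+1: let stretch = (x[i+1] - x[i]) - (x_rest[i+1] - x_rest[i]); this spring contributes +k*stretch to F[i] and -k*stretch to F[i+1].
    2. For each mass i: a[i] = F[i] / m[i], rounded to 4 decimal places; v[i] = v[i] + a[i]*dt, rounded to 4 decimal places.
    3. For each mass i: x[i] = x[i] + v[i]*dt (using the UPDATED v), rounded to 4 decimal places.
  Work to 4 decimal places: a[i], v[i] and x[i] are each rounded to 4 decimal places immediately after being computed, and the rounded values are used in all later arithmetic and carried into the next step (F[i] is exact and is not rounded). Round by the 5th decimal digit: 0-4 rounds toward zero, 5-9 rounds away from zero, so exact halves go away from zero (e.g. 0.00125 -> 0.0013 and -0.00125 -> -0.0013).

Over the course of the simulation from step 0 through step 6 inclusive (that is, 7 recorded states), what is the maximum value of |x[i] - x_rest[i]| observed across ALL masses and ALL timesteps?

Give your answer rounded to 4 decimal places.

Step 0: x=[4.0000 13.0000] v=[0.0000 0.0000]
Step 1: x=[4.7500 12.2500] v=[1.5000 -1.5000]
Step 2: x=[5.8750 11.1250] v=[2.2500 -2.2500]
Step 3: x=[6.8125 10.1875] v=[1.8750 -1.8750]
Step 4: x=[7.0938 9.9063] v=[0.5625 -0.5625]
Step 5: x=[6.5782 10.4220] v=[-1.0313 1.0313]
Step 6: x=[5.5235 11.4767] v=[-2.1094 2.1094]
Max displacement = 2.0937

Answer: 2.0937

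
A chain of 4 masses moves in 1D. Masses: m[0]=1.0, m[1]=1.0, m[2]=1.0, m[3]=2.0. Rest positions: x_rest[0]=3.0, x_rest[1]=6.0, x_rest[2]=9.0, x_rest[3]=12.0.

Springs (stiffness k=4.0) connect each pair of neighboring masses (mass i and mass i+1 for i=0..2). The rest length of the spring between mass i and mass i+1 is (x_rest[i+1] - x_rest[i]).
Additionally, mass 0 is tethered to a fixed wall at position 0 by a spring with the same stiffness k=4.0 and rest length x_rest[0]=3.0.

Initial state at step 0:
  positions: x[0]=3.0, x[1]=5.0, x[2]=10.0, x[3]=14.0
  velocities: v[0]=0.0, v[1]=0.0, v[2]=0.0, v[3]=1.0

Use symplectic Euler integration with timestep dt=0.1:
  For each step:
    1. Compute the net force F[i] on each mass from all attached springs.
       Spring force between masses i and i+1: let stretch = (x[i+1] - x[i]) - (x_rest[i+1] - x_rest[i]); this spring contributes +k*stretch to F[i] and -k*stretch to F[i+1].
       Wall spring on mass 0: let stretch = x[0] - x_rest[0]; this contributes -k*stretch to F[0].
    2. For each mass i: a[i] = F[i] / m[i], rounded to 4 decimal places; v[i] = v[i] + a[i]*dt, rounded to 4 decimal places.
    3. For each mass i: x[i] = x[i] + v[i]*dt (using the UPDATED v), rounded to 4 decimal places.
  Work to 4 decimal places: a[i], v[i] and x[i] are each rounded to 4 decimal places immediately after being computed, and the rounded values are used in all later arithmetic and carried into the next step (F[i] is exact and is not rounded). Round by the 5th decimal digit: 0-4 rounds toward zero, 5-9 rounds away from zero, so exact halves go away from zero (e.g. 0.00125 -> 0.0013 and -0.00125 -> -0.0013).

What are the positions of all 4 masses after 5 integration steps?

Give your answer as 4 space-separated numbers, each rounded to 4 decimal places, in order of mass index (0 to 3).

Answer: 2.6493 6.3988 9.6945 14.1525

Derivation:
Step 0: x=[3.0000 5.0000 10.0000 14.0000] v=[0.0000 0.0000 0.0000 1.0000]
Step 1: x=[2.9600 5.1200 9.9600 14.0800] v=[-0.4000 1.2000 -0.4000 0.8000]
Step 2: x=[2.8880 5.3472 9.8912 14.1376] v=[-0.7200 2.2720 -0.6880 0.5760]
Step 3: x=[2.7989 5.6578 9.8105 14.1703] v=[-0.8915 3.1059 -0.8070 0.3267]
Step 4: x=[2.7122 6.0201 9.7381 14.1758] v=[-0.8675 3.6234 -0.7242 0.0547]
Step 5: x=[2.6493 6.3988 9.6945 14.1525] v=[-0.6292 3.7874 -0.4363 -0.2328]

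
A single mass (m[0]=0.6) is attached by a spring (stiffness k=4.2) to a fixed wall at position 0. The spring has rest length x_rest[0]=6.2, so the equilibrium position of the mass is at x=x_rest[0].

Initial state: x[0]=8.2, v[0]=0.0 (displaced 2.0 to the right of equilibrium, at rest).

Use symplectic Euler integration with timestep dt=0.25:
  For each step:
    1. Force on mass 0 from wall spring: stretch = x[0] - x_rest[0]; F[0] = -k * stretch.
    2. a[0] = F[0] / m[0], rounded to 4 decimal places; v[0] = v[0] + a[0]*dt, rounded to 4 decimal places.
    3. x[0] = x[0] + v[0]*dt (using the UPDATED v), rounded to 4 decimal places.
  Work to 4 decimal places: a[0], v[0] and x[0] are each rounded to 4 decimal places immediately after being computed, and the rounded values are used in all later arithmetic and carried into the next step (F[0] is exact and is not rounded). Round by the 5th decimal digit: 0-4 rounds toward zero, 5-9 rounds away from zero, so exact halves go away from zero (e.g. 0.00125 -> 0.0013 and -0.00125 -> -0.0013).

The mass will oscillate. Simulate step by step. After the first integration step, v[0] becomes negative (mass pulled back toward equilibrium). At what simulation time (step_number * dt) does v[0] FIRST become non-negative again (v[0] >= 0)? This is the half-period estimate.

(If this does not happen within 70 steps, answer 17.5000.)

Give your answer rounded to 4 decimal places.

Answer: 1.2500

Derivation:
Step 0: x=[8.2000] v=[0.0000]
Step 1: x=[7.3250] v=[-3.5000]
Step 2: x=[5.9578] v=[-5.4688]
Step 3: x=[4.6966] v=[-5.0450]
Step 4: x=[4.0931] v=[-2.4141]
Step 5: x=[4.4114] v=[1.2730]
First v>=0 after going negative at step 5, time=1.2500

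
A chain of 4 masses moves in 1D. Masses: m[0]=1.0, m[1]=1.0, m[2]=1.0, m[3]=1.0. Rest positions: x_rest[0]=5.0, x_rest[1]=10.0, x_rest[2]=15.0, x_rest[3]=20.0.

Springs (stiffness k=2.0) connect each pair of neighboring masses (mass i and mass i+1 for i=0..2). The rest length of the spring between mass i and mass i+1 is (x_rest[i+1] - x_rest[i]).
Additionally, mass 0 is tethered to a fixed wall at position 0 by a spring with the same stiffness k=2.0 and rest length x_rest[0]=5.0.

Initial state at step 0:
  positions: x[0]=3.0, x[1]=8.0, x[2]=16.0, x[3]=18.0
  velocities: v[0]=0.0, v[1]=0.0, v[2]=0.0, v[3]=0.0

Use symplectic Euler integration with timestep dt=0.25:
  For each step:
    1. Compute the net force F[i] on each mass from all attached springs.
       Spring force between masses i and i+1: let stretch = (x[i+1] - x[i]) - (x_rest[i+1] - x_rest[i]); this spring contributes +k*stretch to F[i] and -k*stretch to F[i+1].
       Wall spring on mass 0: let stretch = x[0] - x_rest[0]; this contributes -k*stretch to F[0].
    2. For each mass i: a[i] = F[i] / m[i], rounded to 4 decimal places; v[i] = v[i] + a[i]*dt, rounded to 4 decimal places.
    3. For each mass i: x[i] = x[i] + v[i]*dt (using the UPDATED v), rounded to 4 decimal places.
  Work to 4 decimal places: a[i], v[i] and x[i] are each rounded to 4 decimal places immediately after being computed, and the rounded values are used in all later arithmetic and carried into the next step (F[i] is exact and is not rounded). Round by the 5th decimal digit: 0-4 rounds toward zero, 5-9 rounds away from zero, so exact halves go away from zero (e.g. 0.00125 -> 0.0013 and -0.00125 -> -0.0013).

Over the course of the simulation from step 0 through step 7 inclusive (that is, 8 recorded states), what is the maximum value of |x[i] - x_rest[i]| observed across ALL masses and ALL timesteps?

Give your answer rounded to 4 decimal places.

Answer: 3.0489

Derivation:
Step 0: x=[3.0000 8.0000 16.0000 18.0000] v=[0.0000 0.0000 0.0000 0.0000]
Step 1: x=[3.2500 8.3750 15.2500 18.3750] v=[1.0000 1.5000 -3.0000 1.5000]
Step 2: x=[3.7344 8.9688 14.0313 18.9844] v=[1.9375 2.3750 -4.8750 2.4375]
Step 3: x=[4.4063 9.5411 12.7989 19.5997] v=[2.6875 2.2891 -4.9297 2.4610]
Step 4: x=[5.1693 9.8788 12.0094 19.9899] v=[3.0518 1.3506 -3.1582 1.5606]
Step 5: x=[5.8748 9.8941 11.9511 20.0075] v=[2.8219 0.0612 -0.2333 0.0704]
Step 6: x=[6.3484 9.6641 12.6427 19.6431] v=[1.8942 -0.9200 2.7664 -1.4578]
Step 7: x=[6.4429 9.3920 13.8370 19.0286] v=[0.3779 -1.0886 4.7773 -2.4580]
Max displacement = 3.0489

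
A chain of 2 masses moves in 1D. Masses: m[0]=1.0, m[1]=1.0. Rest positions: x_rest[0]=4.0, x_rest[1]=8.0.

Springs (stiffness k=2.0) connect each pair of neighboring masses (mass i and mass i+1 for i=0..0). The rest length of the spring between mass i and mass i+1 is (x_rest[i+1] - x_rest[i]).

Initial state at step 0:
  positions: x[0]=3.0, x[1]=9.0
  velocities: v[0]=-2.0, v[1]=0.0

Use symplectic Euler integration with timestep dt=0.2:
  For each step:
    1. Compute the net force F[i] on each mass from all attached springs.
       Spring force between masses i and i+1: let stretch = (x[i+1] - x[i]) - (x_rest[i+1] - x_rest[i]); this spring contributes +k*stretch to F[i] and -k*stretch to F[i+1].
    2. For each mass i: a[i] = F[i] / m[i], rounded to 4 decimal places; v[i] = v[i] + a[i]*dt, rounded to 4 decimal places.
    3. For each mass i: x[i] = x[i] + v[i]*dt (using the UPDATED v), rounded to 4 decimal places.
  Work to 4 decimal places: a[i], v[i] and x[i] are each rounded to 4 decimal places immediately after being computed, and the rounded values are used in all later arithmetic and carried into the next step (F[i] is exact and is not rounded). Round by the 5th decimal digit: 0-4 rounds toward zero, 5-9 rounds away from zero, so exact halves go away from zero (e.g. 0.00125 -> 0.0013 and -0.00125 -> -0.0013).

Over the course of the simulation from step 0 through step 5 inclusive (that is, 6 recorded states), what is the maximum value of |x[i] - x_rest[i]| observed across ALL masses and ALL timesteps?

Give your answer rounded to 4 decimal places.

Answer: 1.3136

Derivation:
Step 0: x=[3.0000 9.0000] v=[-2.0000 0.0000]
Step 1: x=[2.7600 8.8400] v=[-1.2000 -0.8000]
Step 2: x=[2.6864 8.5136] v=[-0.3680 -1.6320]
Step 3: x=[2.7590 8.0410] v=[0.3629 -2.3629]
Step 4: x=[2.9341 7.4659] v=[0.8757 -2.8757]
Step 5: x=[3.1518 6.8482] v=[1.0884 -3.0884]
Max displacement = 1.3136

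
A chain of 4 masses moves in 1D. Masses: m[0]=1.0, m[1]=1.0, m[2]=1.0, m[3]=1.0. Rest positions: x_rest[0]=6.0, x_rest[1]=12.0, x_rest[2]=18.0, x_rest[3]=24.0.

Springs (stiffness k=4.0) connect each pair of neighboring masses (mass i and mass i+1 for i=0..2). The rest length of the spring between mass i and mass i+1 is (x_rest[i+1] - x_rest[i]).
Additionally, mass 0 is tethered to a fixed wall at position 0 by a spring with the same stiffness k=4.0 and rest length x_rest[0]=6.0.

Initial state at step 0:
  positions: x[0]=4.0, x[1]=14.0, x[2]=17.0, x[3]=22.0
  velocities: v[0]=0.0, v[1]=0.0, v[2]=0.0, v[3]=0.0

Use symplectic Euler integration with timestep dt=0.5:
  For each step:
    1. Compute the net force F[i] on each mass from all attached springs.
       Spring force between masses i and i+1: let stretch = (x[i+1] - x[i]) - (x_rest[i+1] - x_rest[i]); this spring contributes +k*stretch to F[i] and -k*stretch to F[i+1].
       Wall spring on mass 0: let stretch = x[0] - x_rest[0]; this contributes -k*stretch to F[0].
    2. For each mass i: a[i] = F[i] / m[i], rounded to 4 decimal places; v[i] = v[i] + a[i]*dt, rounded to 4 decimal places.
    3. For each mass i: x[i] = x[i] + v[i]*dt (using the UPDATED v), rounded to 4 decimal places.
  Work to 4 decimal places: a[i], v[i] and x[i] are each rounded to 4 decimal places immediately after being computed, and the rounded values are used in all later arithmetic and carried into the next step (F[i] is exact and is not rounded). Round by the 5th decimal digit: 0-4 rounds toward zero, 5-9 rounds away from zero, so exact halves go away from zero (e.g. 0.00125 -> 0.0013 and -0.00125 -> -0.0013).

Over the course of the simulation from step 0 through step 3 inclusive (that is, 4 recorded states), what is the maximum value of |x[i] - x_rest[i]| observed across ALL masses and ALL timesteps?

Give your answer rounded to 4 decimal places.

Answer: 5.0000

Derivation:
Step 0: x=[4.0000 14.0000 17.0000 22.0000] v=[0.0000 0.0000 0.0000 0.0000]
Step 1: x=[10.0000 7.0000 19.0000 23.0000] v=[12.0000 -14.0000 4.0000 2.0000]
Step 2: x=[3.0000 15.0000 13.0000 26.0000] v=[-14.0000 16.0000 -12.0000 6.0000]
Step 3: x=[5.0000 9.0000 22.0000 22.0000] v=[4.0000 -12.0000 18.0000 -8.0000]
Max displacement = 5.0000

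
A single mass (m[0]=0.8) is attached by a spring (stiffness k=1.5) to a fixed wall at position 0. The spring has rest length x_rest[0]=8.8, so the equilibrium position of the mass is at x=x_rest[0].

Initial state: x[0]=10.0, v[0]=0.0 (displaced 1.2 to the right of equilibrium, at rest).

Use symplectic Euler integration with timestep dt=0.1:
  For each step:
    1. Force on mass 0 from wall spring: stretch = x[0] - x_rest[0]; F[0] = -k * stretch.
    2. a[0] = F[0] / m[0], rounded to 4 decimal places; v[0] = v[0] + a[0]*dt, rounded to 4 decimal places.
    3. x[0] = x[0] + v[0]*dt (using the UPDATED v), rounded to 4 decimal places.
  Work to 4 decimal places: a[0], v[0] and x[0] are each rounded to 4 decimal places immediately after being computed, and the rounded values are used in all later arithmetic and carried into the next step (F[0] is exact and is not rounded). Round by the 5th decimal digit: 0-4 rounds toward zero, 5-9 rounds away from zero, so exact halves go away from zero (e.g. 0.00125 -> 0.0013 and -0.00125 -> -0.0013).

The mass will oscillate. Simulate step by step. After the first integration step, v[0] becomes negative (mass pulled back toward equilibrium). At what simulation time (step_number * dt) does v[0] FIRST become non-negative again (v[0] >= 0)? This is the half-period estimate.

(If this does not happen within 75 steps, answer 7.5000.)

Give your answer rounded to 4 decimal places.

Answer: 2.3000

Derivation:
Step 0: x=[10.0000] v=[0.0000]
Step 1: x=[9.9775] v=[-0.2250]
Step 2: x=[9.9329] v=[-0.4458]
Step 3: x=[9.8671] v=[-0.6582]
Step 4: x=[9.7813] v=[-0.8583]
Step 5: x=[9.6771] v=[-1.0423]
Step 6: x=[9.5564] v=[-1.2068]
Step 7: x=[9.4215] v=[-1.3486]
Step 8: x=[9.2750] v=[-1.4651]
Step 9: x=[9.1196] v=[-1.5542]
Step 10: x=[8.9582] v=[-1.6141]
Step 11: x=[8.7938] v=[-1.6438]
Step 12: x=[8.6295] v=[-1.6426]
Step 13: x=[8.4684] v=[-1.6106]
Step 14: x=[8.3136] v=[-1.5484]
Step 15: x=[8.1679] v=[-1.4572]
Step 16: x=[8.0340] v=[-1.3387]
Step 17: x=[7.9145] v=[-1.1951]
Step 18: x=[7.8116] v=[-1.0291]
Step 19: x=[7.7272] v=[-0.8438]
Step 20: x=[7.6629] v=[-0.6427]
Step 21: x=[7.6200] v=[-0.4295]
Step 22: x=[7.5992] v=[-0.2083]
Step 23: x=[7.6009] v=[0.0169]
First v>=0 after going negative at step 23, time=2.3000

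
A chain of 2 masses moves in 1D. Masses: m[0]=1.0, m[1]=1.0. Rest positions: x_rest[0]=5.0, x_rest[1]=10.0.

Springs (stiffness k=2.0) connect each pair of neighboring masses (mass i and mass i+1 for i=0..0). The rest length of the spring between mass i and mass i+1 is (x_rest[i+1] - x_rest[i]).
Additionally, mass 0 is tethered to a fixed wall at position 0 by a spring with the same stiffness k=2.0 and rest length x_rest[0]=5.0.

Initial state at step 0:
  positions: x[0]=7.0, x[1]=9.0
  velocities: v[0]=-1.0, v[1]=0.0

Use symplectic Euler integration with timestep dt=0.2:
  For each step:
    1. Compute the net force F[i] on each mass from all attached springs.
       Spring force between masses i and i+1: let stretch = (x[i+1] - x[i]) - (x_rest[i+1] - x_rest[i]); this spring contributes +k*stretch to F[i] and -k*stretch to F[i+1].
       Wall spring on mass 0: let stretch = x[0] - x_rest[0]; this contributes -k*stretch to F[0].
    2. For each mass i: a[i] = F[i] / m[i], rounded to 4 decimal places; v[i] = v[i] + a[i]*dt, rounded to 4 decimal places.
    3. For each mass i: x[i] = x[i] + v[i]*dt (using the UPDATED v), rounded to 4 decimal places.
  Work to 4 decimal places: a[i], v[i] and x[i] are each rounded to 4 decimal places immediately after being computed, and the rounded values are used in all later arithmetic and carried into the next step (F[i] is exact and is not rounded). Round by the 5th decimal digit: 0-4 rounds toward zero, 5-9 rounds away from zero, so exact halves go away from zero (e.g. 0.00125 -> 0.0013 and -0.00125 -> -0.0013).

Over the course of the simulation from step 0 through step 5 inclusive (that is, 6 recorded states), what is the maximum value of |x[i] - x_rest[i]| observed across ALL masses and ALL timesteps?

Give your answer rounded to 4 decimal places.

Answer: 2.0274

Derivation:
Step 0: x=[7.0000 9.0000] v=[-1.0000 0.0000]
Step 1: x=[6.4000 9.2400] v=[-3.0000 1.2000]
Step 2: x=[5.5152 9.6528] v=[-4.4240 2.0640]
Step 3: x=[4.5202 10.1346] v=[-4.9750 2.4090]
Step 4: x=[3.6127 10.5672] v=[-4.5373 2.1632]
Step 5: x=[2.9726 10.8435] v=[-3.2006 1.3814]
Max displacement = 2.0274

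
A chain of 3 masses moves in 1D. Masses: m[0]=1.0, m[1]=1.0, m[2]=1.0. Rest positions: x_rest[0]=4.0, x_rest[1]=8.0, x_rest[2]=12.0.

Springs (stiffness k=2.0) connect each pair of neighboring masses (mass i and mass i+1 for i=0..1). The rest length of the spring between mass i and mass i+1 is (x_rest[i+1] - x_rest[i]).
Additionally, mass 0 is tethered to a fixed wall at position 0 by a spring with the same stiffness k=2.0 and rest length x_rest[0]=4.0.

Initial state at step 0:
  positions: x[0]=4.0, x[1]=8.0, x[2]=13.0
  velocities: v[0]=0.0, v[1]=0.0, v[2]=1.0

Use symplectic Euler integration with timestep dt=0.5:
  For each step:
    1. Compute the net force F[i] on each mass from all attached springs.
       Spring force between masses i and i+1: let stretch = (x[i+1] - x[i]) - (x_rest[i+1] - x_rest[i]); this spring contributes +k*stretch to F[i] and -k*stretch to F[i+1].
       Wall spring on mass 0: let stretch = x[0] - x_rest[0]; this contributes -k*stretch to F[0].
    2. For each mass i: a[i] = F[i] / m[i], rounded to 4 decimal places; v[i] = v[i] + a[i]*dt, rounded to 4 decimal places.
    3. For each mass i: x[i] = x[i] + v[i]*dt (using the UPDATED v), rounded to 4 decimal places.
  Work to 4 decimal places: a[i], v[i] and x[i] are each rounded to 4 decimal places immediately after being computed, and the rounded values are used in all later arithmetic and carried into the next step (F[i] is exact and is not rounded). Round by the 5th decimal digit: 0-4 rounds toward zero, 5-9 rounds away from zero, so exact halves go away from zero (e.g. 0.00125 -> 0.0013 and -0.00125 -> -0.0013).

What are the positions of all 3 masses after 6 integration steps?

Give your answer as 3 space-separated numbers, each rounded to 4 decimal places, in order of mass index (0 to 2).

Answer: 3.8594 8.5157 12.7032

Derivation:
Step 0: x=[4.0000 8.0000 13.0000] v=[0.0000 0.0000 1.0000]
Step 1: x=[4.0000 8.5000 13.0000] v=[0.0000 1.0000 0.0000]
Step 2: x=[4.2500 9.0000 12.7500] v=[0.5000 1.0000 -0.5000]
Step 3: x=[4.7500 9.0000 12.6250] v=[1.0000 0.0000 -0.2500]
Step 4: x=[5.0000 8.6875 12.6875] v=[0.5000 -0.6250 0.1250]
Step 5: x=[4.5938 8.5313 12.7500] v=[-0.8125 -0.3125 0.1250]
Step 6: x=[3.8594 8.5157 12.7032] v=[-1.4688 -0.0313 -0.0937]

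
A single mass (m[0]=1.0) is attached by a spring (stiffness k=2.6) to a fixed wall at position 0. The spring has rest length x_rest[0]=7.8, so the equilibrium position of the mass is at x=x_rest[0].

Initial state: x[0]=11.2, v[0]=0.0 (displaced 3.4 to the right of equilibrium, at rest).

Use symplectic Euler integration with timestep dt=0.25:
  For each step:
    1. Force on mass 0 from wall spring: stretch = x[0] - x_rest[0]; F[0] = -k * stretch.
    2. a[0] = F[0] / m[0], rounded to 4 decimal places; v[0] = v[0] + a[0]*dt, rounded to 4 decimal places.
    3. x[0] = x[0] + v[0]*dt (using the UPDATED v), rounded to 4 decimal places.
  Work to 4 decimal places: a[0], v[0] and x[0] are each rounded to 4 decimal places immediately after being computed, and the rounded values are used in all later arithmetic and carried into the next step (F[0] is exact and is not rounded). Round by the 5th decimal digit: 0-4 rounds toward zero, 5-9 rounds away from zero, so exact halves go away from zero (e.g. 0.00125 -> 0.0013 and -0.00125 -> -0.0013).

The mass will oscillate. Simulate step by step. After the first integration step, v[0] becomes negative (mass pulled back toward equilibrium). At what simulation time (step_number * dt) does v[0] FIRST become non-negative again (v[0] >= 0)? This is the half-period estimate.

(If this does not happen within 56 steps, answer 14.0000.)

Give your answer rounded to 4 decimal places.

Step 0: x=[11.2000] v=[0.0000]
Step 1: x=[10.6475] v=[-2.2100]
Step 2: x=[9.6323] v=[-4.0609]
Step 3: x=[8.3193] v=[-5.2519]
Step 4: x=[6.9219] v=[-5.5895]
Step 5: x=[5.6672] v=[-5.0187]
Step 6: x=[4.7591] v=[-3.6324]
Step 7: x=[4.3452] v=[-1.6558]
Step 8: x=[4.4927] v=[0.5898]
First v>=0 after going negative at step 8, time=2.0000

Answer: 2.0000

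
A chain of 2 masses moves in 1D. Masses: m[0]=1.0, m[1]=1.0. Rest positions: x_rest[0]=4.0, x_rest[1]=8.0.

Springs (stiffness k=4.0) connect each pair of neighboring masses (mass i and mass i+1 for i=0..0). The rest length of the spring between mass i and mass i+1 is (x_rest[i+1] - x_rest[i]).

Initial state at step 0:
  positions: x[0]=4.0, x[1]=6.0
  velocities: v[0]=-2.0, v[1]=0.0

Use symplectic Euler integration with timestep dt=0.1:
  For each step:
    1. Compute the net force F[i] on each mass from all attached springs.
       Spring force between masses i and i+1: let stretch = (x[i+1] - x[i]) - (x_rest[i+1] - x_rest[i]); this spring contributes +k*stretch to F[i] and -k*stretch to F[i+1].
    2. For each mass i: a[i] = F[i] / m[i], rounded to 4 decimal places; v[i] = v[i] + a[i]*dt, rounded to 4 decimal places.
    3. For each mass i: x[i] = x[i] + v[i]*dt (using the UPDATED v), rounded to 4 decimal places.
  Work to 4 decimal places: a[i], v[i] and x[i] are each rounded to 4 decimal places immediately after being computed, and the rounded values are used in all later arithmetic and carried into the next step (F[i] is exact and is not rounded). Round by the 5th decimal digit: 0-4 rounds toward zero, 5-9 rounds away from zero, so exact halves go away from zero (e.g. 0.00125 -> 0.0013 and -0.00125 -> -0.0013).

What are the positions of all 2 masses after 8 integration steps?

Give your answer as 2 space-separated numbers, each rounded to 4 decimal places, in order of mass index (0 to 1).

Step 0: x=[4.0000 6.0000] v=[-2.0000 0.0000]
Step 1: x=[3.7200 6.0800] v=[-2.8000 0.8000]
Step 2: x=[3.3744 6.2256] v=[-3.4560 1.4560]
Step 3: x=[2.9829 6.4172] v=[-3.9155 1.9155]
Step 4: x=[2.5687 6.6314] v=[-4.1418 2.1418]
Step 5: x=[2.1570 6.8431] v=[-4.1167 2.1167]
Step 6: x=[1.7728 7.0273] v=[-3.8423 1.8423]
Step 7: x=[1.4388 7.1614] v=[-3.3405 1.3405]
Step 8: x=[1.1737 7.2266] v=[-2.6515 0.6515]

Answer: 1.1737 7.2266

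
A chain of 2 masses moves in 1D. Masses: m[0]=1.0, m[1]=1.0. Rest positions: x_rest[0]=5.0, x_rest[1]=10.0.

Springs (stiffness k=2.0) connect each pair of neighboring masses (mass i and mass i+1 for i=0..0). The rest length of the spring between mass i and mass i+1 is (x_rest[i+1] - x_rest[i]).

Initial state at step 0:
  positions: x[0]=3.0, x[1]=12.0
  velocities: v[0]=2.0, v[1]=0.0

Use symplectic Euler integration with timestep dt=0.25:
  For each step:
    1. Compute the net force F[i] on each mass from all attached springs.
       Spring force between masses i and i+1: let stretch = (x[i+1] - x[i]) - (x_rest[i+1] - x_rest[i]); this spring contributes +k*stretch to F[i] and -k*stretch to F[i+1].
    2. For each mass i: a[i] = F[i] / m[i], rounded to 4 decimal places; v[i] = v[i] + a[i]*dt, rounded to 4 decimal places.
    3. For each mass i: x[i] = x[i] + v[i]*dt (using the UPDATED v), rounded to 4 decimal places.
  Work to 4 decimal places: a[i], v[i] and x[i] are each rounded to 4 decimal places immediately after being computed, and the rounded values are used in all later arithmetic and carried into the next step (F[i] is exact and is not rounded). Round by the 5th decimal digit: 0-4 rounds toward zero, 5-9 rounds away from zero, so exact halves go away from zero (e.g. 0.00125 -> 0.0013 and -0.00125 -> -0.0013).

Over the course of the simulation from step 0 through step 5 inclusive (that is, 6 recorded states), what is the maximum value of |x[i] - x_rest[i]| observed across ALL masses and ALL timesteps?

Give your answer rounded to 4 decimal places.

Answer: 3.4795

Derivation:
Step 0: x=[3.0000 12.0000] v=[2.0000 0.0000]
Step 1: x=[4.0000 11.5000] v=[4.0000 -2.0000]
Step 2: x=[5.3125 10.6875] v=[5.2500 -3.2500]
Step 3: x=[6.6719 9.8281] v=[5.4375 -3.4375]
Step 4: x=[7.8008 9.1992] v=[4.5156 -2.5156]
Step 5: x=[8.4795 9.0205] v=[2.7148 -0.7148]
Max displacement = 3.4795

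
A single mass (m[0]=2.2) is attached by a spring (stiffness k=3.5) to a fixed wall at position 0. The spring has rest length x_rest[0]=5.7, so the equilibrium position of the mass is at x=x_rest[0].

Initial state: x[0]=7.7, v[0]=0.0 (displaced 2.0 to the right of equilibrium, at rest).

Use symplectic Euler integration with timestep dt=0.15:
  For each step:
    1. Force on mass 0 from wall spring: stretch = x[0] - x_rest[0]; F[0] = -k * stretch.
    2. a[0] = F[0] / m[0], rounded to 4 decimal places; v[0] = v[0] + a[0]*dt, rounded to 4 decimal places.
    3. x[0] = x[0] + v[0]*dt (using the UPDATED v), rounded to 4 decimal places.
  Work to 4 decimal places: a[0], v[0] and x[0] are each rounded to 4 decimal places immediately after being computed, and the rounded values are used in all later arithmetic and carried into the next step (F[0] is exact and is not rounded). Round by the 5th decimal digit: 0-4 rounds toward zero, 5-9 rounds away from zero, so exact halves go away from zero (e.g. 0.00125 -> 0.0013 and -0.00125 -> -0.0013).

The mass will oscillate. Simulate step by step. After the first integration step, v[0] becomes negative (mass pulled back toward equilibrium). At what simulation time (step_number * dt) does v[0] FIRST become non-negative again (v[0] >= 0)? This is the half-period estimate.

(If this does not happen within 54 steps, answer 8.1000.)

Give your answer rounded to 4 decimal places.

Step 0: x=[7.7000] v=[0.0000]
Step 1: x=[7.6284] v=[-0.4773]
Step 2: x=[7.4878] v=[-0.9375]
Step 3: x=[7.2832] v=[-1.3641]
Step 4: x=[7.0219] v=[-1.7419]
Step 5: x=[6.7133] v=[-2.0574]
Step 6: x=[6.3684] v=[-2.2992]
Step 7: x=[5.9996] v=[-2.4587]
Step 8: x=[5.6201] v=[-2.5302]
Step 9: x=[5.2434] v=[-2.5111]
Step 10: x=[4.8831] v=[-2.4021]
Step 11: x=[4.5520] v=[-2.2072]
Step 12: x=[4.2620] v=[-1.9332]
Step 13: x=[4.0235] v=[-1.5900]
Step 14: x=[3.8450] v=[-1.1899]
Step 15: x=[3.7329] v=[-0.7472]
Step 16: x=[3.6912] v=[-0.2778]
Step 17: x=[3.7214] v=[0.2016]
First v>=0 after going negative at step 17, time=2.5500

Answer: 2.5500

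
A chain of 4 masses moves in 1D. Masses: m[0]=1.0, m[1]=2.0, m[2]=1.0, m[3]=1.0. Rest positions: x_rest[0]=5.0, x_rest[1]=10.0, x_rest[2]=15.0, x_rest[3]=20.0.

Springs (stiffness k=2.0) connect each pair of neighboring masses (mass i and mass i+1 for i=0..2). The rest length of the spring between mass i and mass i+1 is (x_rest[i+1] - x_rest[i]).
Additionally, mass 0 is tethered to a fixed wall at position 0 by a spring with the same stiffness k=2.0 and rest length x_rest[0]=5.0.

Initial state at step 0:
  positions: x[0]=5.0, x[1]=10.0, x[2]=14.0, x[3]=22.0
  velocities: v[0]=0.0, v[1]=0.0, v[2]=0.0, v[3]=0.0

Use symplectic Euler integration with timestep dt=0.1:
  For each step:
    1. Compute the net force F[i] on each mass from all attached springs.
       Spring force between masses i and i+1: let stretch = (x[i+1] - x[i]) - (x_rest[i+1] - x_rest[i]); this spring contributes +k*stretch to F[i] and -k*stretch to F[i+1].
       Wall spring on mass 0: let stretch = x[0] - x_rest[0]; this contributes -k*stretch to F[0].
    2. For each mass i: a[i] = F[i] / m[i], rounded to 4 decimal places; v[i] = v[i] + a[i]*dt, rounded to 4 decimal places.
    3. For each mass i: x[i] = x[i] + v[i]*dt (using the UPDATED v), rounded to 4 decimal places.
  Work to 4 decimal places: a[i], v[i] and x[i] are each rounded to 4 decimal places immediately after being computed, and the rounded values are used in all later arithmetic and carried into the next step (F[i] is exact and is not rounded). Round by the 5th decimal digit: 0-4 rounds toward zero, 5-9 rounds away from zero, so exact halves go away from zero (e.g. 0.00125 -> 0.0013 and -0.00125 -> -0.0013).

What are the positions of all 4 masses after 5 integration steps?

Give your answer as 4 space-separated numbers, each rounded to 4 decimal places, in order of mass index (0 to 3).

Step 0: x=[5.0000 10.0000 14.0000 22.0000] v=[0.0000 0.0000 0.0000 0.0000]
Step 1: x=[5.0000 9.9900 14.0800 21.9400] v=[0.0000 -0.1000 0.8000 -0.6000]
Step 2: x=[4.9998 9.9710 14.2354 21.8228] v=[-0.0020 -0.1900 1.5540 -1.1720]
Step 3: x=[4.9990 9.9449 14.4573 21.6539] v=[-0.0077 -0.2607 2.2186 -1.6895]
Step 4: x=[4.9972 9.9145 14.7328 21.4410] v=[-0.0183 -0.3041 2.7554 -2.1288]
Step 5: x=[4.9938 9.8831 15.0461 21.1940] v=[-0.0343 -0.3140 3.1334 -2.4704]

Answer: 4.9938 9.8831 15.0461 21.1940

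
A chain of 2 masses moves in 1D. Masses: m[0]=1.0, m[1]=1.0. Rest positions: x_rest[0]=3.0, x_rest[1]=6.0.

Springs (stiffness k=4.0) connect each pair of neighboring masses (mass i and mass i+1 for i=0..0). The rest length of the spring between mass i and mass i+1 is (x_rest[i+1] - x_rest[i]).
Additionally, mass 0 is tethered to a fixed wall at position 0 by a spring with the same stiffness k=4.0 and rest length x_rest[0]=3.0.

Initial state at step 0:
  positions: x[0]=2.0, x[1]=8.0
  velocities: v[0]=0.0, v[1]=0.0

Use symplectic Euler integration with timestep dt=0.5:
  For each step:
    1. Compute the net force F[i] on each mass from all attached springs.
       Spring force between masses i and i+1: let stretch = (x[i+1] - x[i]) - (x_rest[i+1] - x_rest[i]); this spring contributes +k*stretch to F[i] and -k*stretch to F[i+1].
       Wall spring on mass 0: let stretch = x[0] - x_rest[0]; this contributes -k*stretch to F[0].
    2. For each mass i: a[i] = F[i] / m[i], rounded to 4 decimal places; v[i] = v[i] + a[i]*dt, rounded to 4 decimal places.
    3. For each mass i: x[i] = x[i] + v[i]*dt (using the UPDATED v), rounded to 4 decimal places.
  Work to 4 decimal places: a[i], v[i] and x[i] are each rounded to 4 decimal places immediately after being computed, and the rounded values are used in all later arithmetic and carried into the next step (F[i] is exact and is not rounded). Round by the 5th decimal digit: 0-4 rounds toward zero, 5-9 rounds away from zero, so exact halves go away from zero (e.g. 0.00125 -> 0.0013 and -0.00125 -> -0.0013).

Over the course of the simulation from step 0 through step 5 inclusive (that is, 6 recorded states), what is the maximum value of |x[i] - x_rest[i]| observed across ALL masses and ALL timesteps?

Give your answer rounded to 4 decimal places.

Answer: 3.0000

Derivation:
Step 0: x=[2.0000 8.0000] v=[0.0000 0.0000]
Step 1: x=[6.0000 5.0000] v=[8.0000 -6.0000]
Step 2: x=[3.0000 6.0000] v=[-6.0000 2.0000]
Step 3: x=[0.0000 7.0000] v=[-6.0000 2.0000]
Step 4: x=[4.0000 4.0000] v=[8.0000 -6.0000]
Step 5: x=[4.0000 4.0000] v=[0.0000 0.0000]
Max displacement = 3.0000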